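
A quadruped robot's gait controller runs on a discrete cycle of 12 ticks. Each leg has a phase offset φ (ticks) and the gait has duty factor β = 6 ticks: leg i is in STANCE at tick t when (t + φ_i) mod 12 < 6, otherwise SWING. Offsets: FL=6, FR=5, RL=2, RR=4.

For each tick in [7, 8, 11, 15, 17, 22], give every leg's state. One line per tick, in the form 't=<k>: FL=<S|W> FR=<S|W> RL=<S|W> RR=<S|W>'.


t=7: FL=S FR=S RL=W RR=W
t=8: FL=S FR=S RL=W RR=S
t=11: FL=S FR=S RL=S RR=S
t=15: FL=W FR=W RL=S RR=W
t=17: FL=W FR=W RL=W RR=W
t=22: FL=S FR=S RL=S RR=S

t=7: phase=(1,0,9,11) vs β=6 → FL=S FR=S RL=W RR=W
t=8: phase=(2,1,10,0) vs β=6 → FL=S FR=S RL=W RR=S
t=11: phase=(5,4,1,3) vs β=6 → FL=S FR=S RL=S RR=S
t=15: phase=(9,8,5,7) vs β=6 → FL=W FR=W RL=S RR=W
t=17: phase=(11,10,7,9) vs β=6 → FL=W FR=W RL=W RR=W
t=22: phase=(4,3,0,2) vs β=6 → FL=S FR=S RL=S RR=S


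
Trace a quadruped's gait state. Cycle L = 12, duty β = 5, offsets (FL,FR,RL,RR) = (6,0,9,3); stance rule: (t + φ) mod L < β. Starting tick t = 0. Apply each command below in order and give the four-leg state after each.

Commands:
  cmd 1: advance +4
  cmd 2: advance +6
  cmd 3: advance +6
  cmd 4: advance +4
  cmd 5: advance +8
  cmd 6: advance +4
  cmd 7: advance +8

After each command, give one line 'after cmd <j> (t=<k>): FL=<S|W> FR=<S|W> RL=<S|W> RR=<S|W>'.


start t=0: FL=W FR=S RL=W RR=S
cmd 1: advance +4 → t=4, phase=(10,4,1,7) → FL=W FR=S RL=S RR=W
cmd 2: advance +6 → t=10, phase=(4,10,7,1) → FL=S FR=W RL=W RR=S
cmd 3: advance +6 → t=16, phase=(10,4,1,7) → FL=W FR=S RL=S RR=W
cmd 4: advance +4 → t=20, phase=(2,8,5,11) → FL=S FR=W RL=W RR=W
cmd 5: advance +8 → t=28, phase=(10,4,1,7) → FL=W FR=S RL=S RR=W
cmd 6: advance +4 → t=32, phase=(2,8,5,11) → FL=S FR=W RL=W RR=W
cmd 7: advance +8 → t=40, phase=(10,4,1,7) → FL=W FR=S RL=S RR=W

after cmd 1 (t=4): FL=W FR=S RL=S RR=W
after cmd 2 (t=10): FL=S FR=W RL=W RR=S
after cmd 3 (t=16): FL=W FR=S RL=S RR=W
after cmd 4 (t=20): FL=S FR=W RL=W RR=W
after cmd 5 (t=28): FL=W FR=S RL=S RR=W
after cmd 6 (t=32): FL=S FR=W RL=W RR=W
after cmd 7 (t=40): FL=W FR=S RL=S RR=W


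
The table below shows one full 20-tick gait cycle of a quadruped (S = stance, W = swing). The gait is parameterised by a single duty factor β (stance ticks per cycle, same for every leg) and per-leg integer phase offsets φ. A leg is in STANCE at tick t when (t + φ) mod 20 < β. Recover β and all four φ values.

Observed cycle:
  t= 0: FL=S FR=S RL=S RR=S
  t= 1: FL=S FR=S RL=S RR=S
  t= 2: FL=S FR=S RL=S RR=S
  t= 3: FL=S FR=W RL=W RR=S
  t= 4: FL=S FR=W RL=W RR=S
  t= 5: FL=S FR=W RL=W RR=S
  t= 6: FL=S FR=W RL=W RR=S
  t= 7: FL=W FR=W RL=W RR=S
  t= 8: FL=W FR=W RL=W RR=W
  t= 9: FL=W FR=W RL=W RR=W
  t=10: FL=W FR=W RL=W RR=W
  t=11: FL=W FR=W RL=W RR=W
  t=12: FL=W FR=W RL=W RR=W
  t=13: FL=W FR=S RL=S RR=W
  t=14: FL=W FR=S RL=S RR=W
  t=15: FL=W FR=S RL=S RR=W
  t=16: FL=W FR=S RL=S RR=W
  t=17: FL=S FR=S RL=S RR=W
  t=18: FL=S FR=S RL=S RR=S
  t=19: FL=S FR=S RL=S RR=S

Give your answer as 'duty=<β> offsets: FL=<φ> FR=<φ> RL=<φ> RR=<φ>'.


duty=10 offsets: FL=3 FR=7 RL=7 RR=2

duty β = stance ticks per leg = 10
FL: stance ticks = 10; W→S at t=17 → φ=3
FR: stance ticks = 10; W→S at t=13 → φ=7
RL: stance ticks = 10; W→S at t=13 → φ=7
RR: stance ticks = 10; W→S at t=18 → φ=2


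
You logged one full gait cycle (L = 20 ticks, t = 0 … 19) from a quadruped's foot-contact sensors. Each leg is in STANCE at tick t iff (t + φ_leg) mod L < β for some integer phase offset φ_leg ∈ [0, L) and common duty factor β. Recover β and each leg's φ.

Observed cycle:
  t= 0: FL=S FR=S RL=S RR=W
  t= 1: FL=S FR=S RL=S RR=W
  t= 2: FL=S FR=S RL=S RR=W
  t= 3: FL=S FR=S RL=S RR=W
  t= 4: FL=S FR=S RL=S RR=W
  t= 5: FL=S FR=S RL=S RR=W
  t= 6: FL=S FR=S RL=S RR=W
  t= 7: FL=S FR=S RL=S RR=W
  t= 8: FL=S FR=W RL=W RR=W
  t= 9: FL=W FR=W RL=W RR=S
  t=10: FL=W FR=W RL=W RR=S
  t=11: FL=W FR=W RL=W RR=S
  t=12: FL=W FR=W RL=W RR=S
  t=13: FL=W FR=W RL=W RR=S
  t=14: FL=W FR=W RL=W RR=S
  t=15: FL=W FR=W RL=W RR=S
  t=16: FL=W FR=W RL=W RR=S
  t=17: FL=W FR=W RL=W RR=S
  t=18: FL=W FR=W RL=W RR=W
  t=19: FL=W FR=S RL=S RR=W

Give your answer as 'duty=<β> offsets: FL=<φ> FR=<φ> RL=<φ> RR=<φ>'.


duty=9 offsets: FL=0 FR=1 RL=1 RR=11

duty β = stance ticks per leg = 9
FL: stance ticks = 9; W→S at t=0 → φ=0
FR: stance ticks = 9; W→S at t=19 → φ=1
RL: stance ticks = 9; W→S at t=19 → φ=1
RR: stance ticks = 9; W→S at t=9 → φ=11


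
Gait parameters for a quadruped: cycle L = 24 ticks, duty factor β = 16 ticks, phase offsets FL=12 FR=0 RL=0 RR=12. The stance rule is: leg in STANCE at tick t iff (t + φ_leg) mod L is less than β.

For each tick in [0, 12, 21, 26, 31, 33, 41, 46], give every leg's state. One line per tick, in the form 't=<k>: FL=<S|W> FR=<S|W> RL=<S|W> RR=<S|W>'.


t=0: phase=(12,0,0,12) vs β=16 → FL=S FR=S RL=S RR=S
t=12: phase=(0,12,12,0) vs β=16 → FL=S FR=S RL=S RR=S
t=21: phase=(9,21,21,9) vs β=16 → FL=S FR=W RL=W RR=S
t=26: phase=(14,2,2,14) vs β=16 → FL=S FR=S RL=S RR=S
t=31: phase=(19,7,7,19) vs β=16 → FL=W FR=S RL=S RR=W
t=33: phase=(21,9,9,21) vs β=16 → FL=W FR=S RL=S RR=W
t=41: phase=(5,17,17,5) vs β=16 → FL=S FR=W RL=W RR=S
t=46: phase=(10,22,22,10) vs β=16 → FL=S FR=W RL=W RR=S

t=0: FL=S FR=S RL=S RR=S
t=12: FL=S FR=S RL=S RR=S
t=21: FL=S FR=W RL=W RR=S
t=26: FL=S FR=S RL=S RR=S
t=31: FL=W FR=S RL=S RR=W
t=33: FL=W FR=S RL=S RR=W
t=41: FL=S FR=W RL=W RR=S
t=46: FL=S FR=W RL=W RR=S


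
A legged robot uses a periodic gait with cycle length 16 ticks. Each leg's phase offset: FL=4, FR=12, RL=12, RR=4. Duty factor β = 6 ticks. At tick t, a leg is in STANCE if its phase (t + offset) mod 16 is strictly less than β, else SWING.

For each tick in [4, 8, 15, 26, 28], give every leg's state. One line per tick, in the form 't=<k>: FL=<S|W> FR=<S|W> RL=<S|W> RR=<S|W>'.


t=4: phase=(8,0,0,8) vs β=6 → FL=W FR=S RL=S RR=W
t=8: phase=(12,4,4,12) vs β=6 → FL=W FR=S RL=S RR=W
t=15: phase=(3,11,11,3) vs β=6 → FL=S FR=W RL=W RR=S
t=26: phase=(14,6,6,14) vs β=6 → FL=W FR=W RL=W RR=W
t=28: phase=(0,8,8,0) vs β=6 → FL=S FR=W RL=W RR=S

t=4: FL=W FR=S RL=S RR=W
t=8: FL=W FR=S RL=S RR=W
t=15: FL=S FR=W RL=W RR=S
t=26: FL=W FR=W RL=W RR=W
t=28: FL=S FR=W RL=W RR=S


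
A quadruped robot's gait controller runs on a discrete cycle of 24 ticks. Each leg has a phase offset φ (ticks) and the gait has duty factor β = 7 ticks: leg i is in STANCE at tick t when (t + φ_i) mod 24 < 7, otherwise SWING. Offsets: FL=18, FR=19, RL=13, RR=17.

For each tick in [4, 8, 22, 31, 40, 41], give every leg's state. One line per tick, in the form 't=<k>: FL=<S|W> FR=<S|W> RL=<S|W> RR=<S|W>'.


t=4: phase=(22,23,17,21) vs β=7 → FL=W FR=W RL=W RR=W
t=8: phase=(2,3,21,1) vs β=7 → FL=S FR=S RL=W RR=S
t=22: phase=(16,17,11,15) vs β=7 → FL=W FR=W RL=W RR=W
t=31: phase=(1,2,20,0) vs β=7 → FL=S FR=S RL=W RR=S
t=40: phase=(10,11,5,9) vs β=7 → FL=W FR=W RL=S RR=W
t=41: phase=(11,12,6,10) vs β=7 → FL=W FR=W RL=S RR=W

t=4: FL=W FR=W RL=W RR=W
t=8: FL=S FR=S RL=W RR=S
t=22: FL=W FR=W RL=W RR=W
t=31: FL=S FR=S RL=W RR=S
t=40: FL=W FR=W RL=S RR=W
t=41: FL=W FR=W RL=S RR=W


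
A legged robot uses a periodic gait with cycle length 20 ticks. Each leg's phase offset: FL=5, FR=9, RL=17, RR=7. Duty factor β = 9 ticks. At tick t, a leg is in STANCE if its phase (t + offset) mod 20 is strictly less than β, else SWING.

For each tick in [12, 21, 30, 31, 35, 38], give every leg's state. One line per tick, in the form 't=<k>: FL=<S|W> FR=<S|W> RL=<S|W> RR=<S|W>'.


t=12: phase=(17,1,9,19) vs β=9 → FL=W FR=S RL=W RR=W
t=21: phase=(6,10,18,8) vs β=9 → FL=S FR=W RL=W RR=S
t=30: phase=(15,19,7,17) vs β=9 → FL=W FR=W RL=S RR=W
t=31: phase=(16,0,8,18) vs β=9 → FL=W FR=S RL=S RR=W
t=35: phase=(0,4,12,2) vs β=9 → FL=S FR=S RL=W RR=S
t=38: phase=(3,7,15,5) vs β=9 → FL=S FR=S RL=W RR=S

t=12: FL=W FR=S RL=W RR=W
t=21: FL=S FR=W RL=W RR=S
t=30: FL=W FR=W RL=S RR=W
t=31: FL=W FR=S RL=S RR=W
t=35: FL=S FR=S RL=W RR=S
t=38: FL=S FR=S RL=W RR=S


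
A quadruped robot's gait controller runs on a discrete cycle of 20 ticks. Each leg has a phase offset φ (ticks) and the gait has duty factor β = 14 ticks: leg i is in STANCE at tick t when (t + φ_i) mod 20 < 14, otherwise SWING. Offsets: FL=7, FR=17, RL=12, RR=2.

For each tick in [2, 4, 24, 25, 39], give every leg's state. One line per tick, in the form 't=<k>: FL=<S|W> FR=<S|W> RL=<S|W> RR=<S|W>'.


t=2: phase=(9,19,14,4) vs β=14 → FL=S FR=W RL=W RR=S
t=4: phase=(11,1,16,6) vs β=14 → FL=S FR=S RL=W RR=S
t=24: phase=(11,1,16,6) vs β=14 → FL=S FR=S RL=W RR=S
t=25: phase=(12,2,17,7) vs β=14 → FL=S FR=S RL=W RR=S
t=39: phase=(6,16,11,1) vs β=14 → FL=S FR=W RL=S RR=S

t=2: FL=S FR=W RL=W RR=S
t=4: FL=S FR=S RL=W RR=S
t=24: FL=S FR=S RL=W RR=S
t=25: FL=S FR=S RL=W RR=S
t=39: FL=S FR=W RL=S RR=S


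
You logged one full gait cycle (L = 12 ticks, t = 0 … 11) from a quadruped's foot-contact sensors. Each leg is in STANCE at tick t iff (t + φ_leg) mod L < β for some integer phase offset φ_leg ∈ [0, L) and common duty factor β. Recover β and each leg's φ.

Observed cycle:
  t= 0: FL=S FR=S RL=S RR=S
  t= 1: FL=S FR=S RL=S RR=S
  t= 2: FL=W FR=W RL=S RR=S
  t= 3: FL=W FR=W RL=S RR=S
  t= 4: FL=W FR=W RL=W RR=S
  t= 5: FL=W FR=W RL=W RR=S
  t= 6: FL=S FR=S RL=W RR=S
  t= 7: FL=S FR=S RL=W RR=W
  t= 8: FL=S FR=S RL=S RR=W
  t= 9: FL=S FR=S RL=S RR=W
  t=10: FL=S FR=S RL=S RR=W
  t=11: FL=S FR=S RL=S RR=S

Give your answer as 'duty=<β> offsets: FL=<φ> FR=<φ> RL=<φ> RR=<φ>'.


duty=8 offsets: FL=6 FR=6 RL=4 RR=1

duty β = stance ticks per leg = 8
FL: stance ticks = 8; W→S at t=6 → φ=6
FR: stance ticks = 8; W→S at t=6 → φ=6
RL: stance ticks = 8; W→S at t=8 → φ=4
RR: stance ticks = 8; W→S at t=11 → φ=1


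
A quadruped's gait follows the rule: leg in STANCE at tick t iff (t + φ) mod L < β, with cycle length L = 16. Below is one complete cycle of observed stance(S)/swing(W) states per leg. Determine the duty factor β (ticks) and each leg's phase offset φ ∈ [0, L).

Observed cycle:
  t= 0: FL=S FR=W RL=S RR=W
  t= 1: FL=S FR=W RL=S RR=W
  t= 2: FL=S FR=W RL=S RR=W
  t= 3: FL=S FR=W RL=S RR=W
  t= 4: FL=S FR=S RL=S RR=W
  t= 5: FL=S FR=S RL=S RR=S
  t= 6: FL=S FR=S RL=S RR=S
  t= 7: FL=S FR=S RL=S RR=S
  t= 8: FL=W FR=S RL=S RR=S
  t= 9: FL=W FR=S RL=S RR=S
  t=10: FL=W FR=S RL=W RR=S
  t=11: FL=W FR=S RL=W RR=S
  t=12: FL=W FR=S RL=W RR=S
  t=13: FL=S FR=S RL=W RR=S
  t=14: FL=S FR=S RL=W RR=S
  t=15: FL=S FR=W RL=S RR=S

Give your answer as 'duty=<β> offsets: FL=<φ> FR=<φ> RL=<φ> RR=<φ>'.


duty=11 offsets: FL=3 FR=12 RL=1 RR=11

duty β = stance ticks per leg = 11
FL: stance ticks = 11; W→S at t=13 → φ=3
FR: stance ticks = 11; W→S at t=4 → φ=12
RL: stance ticks = 11; W→S at t=15 → φ=1
RR: stance ticks = 11; W→S at t=5 → φ=11


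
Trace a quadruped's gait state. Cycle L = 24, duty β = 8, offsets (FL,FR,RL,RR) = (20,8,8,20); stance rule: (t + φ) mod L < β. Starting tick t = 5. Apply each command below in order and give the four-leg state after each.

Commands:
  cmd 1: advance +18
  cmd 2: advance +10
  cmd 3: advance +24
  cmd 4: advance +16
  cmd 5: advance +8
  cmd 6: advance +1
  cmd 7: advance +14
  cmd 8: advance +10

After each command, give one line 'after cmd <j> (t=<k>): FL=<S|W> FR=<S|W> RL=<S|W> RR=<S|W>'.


start t=5: FL=S FR=W RL=W RR=S
cmd 1: advance +18 → t=23, phase=(19,7,7,19) → FL=W FR=S RL=S RR=W
cmd 2: advance +10 → t=33, phase=(5,17,17,5) → FL=S FR=W RL=W RR=S
cmd 3: advance +24 → t=57, phase=(5,17,17,5) → FL=S FR=W RL=W RR=S
cmd 4: advance +16 → t=73, phase=(21,9,9,21) → FL=W FR=W RL=W RR=W
cmd 5: advance +8 → t=81, phase=(5,17,17,5) → FL=S FR=W RL=W RR=S
cmd 6: advance +1 → t=82, phase=(6,18,18,6) → FL=S FR=W RL=W RR=S
cmd 7: advance +14 → t=96, phase=(20,8,8,20) → FL=W FR=W RL=W RR=W
cmd 8: advance +10 → t=106, phase=(6,18,18,6) → FL=S FR=W RL=W RR=S

after cmd 1 (t=23): FL=W FR=S RL=S RR=W
after cmd 2 (t=33): FL=S FR=W RL=W RR=S
after cmd 3 (t=57): FL=S FR=W RL=W RR=S
after cmd 4 (t=73): FL=W FR=W RL=W RR=W
after cmd 5 (t=81): FL=S FR=W RL=W RR=S
after cmd 6 (t=82): FL=S FR=W RL=W RR=S
after cmd 7 (t=96): FL=W FR=W RL=W RR=W
after cmd 8 (t=106): FL=S FR=W RL=W RR=S


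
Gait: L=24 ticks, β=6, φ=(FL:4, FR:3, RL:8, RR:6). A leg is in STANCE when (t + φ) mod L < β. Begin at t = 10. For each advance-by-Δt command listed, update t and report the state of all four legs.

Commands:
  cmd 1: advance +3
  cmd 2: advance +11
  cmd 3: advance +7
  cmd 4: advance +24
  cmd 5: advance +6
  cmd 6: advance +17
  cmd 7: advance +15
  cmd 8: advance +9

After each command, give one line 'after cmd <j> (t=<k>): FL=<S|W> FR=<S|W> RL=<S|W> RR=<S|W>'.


start t=10: FL=W FR=W RL=W RR=W
cmd 1: advance +3 → t=13, phase=(17,16,21,19) → FL=W FR=W RL=W RR=W
cmd 2: advance +11 → t=24, phase=(4,3,8,6) → FL=S FR=S RL=W RR=W
cmd 3: advance +7 → t=31, phase=(11,10,15,13) → FL=W FR=W RL=W RR=W
cmd 4: advance +24 → t=55, phase=(11,10,15,13) → FL=W FR=W RL=W RR=W
cmd 5: advance +6 → t=61, phase=(17,16,21,19) → FL=W FR=W RL=W RR=W
cmd 6: advance +17 → t=78, phase=(10,9,14,12) → FL=W FR=W RL=W RR=W
cmd 7: advance +15 → t=93, phase=(1,0,5,3) → FL=S FR=S RL=S RR=S
cmd 8: advance +9 → t=102, phase=(10,9,14,12) → FL=W FR=W RL=W RR=W

after cmd 1 (t=13): FL=W FR=W RL=W RR=W
after cmd 2 (t=24): FL=S FR=S RL=W RR=W
after cmd 3 (t=31): FL=W FR=W RL=W RR=W
after cmd 4 (t=55): FL=W FR=W RL=W RR=W
after cmd 5 (t=61): FL=W FR=W RL=W RR=W
after cmd 6 (t=78): FL=W FR=W RL=W RR=W
after cmd 7 (t=93): FL=S FR=S RL=S RR=S
after cmd 8 (t=102): FL=W FR=W RL=W RR=W


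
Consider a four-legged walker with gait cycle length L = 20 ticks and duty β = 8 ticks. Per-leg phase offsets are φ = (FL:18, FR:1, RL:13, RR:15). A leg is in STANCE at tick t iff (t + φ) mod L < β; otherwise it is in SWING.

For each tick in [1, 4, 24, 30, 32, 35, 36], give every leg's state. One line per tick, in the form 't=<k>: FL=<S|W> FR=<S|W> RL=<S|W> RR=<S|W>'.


t=1: FL=W FR=S RL=W RR=W
t=4: FL=S FR=S RL=W RR=W
t=24: FL=S FR=S RL=W RR=W
t=30: FL=W FR=W RL=S RR=S
t=32: FL=W FR=W RL=S RR=S
t=35: FL=W FR=W RL=W RR=W
t=36: FL=W FR=W RL=W RR=W

t=1: phase=(19,2,14,16) vs β=8 → FL=W FR=S RL=W RR=W
t=4: phase=(2,5,17,19) vs β=8 → FL=S FR=S RL=W RR=W
t=24: phase=(2,5,17,19) vs β=8 → FL=S FR=S RL=W RR=W
t=30: phase=(8,11,3,5) vs β=8 → FL=W FR=W RL=S RR=S
t=32: phase=(10,13,5,7) vs β=8 → FL=W FR=W RL=S RR=S
t=35: phase=(13,16,8,10) vs β=8 → FL=W FR=W RL=W RR=W
t=36: phase=(14,17,9,11) vs β=8 → FL=W FR=W RL=W RR=W


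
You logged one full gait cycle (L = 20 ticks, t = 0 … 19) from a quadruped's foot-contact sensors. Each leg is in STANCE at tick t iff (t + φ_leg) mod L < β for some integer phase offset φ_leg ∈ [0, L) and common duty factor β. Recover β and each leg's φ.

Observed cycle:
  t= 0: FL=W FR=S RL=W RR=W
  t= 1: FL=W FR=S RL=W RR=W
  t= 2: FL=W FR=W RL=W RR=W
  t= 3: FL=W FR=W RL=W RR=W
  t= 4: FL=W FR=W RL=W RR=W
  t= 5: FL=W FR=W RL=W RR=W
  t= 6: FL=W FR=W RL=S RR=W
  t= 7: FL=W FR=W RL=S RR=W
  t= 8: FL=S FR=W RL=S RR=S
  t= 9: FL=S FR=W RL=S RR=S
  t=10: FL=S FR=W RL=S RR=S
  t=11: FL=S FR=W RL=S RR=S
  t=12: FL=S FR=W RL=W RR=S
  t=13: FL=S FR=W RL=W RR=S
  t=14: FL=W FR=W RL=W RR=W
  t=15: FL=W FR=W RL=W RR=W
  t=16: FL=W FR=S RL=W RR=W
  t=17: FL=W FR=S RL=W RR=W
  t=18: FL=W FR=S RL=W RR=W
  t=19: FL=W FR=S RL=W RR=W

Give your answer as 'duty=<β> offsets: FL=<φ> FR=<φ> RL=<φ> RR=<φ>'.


duty=6 offsets: FL=12 FR=4 RL=14 RR=12

duty β = stance ticks per leg = 6
FL: stance ticks = 6; W→S at t=8 → φ=12
FR: stance ticks = 6; W→S at t=16 → φ=4
RL: stance ticks = 6; W→S at t=6 → φ=14
RR: stance ticks = 6; W→S at t=8 → φ=12


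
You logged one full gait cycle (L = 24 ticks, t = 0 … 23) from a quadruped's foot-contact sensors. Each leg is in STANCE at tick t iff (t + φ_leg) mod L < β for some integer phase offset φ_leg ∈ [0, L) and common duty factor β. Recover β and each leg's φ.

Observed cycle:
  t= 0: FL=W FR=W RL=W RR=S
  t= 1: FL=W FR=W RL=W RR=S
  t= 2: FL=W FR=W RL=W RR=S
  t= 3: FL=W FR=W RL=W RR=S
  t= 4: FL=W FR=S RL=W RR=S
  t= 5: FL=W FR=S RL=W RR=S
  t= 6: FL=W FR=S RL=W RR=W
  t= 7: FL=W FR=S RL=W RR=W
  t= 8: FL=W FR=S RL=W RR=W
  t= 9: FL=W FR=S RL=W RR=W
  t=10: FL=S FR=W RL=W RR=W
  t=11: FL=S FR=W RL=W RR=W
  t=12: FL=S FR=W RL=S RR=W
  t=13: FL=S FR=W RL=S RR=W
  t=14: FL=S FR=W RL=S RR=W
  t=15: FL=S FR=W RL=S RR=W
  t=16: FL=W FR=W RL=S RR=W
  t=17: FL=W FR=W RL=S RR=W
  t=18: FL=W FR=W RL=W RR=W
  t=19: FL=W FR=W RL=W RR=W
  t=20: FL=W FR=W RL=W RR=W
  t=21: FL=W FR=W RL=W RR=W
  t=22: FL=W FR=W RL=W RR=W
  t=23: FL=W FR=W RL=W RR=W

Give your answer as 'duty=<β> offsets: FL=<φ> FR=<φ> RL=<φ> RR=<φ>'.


duty=6 offsets: FL=14 FR=20 RL=12 RR=0

duty β = stance ticks per leg = 6
FL: stance ticks = 6; W→S at t=10 → φ=14
FR: stance ticks = 6; W→S at t=4 → φ=20
RL: stance ticks = 6; W→S at t=12 → φ=12
RR: stance ticks = 6; W→S at t=0 → φ=0


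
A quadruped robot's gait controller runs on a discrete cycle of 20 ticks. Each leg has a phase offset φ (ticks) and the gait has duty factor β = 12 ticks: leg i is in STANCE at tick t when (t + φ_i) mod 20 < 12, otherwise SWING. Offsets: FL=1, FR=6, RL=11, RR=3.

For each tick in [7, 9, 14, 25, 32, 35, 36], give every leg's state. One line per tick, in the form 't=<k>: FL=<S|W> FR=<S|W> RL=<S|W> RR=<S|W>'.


t=7: FL=S FR=W RL=W RR=S
t=9: FL=S FR=W RL=S RR=W
t=14: FL=W FR=S RL=S RR=W
t=25: FL=S FR=S RL=W RR=S
t=32: FL=W FR=W RL=S RR=W
t=35: FL=W FR=S RL=S RR=W
t=36: FL=W FR=S RL=S RR=W

t=7: phase=(8,13,18,10) vs β=12 → FL=S FR=W RL=W RR=S
t=9: phase=(10,15,0,12) vs β=12 → FL=S FR=W RL=S RR=W
t=14: phase=(15,0,5,17) vs β=12 → FL=W FR=S RL=S RR=W
t=25: phase=(6,11,16,8) vs β=12 → FL=S FR=S RL=W RR=S
t=32: phase=(13,18,3,15) vs β=12 → FL=W FR=W RL=S RR=W
t=35: phase=(16,1,6,18) vs β=12 → FL=W FR=S RL=S RR=W
t=36: phase=(17,2,7,19) vs β=12 → FL=W FR=S RL=S RR=W


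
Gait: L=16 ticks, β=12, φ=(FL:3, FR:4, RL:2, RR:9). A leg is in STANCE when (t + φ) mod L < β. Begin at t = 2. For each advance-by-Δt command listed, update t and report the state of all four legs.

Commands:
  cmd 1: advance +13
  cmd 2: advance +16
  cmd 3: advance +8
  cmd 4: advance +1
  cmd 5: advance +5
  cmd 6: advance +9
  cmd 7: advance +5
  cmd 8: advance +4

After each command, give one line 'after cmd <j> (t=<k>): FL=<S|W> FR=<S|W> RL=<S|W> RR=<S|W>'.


after cmd 1 (t=15): FL=S FR=S RL=S RR=S
after cmd 2 (t=31): FL=S FR=S RL=S RR=S
after cmd 3 (t=39): FL=S FR=S RL=S RR=S
after cmd 4 (t=40): FL=S FR=W RL=S RR=S
after cmd 5 (t=45): FL=S FR=S RL=W RR=S
after cmd 6 (t=54): FL=S FR=S RL=S RR=W
after cmd 7 (t=59): FL=W FR=W RL=W RR=S
after cmd 8 (t=63): FL=S FR=S RL=S RR=S

start t=2: FL=S FR=S RL=S RR=S
cmd 1: advance +13 → t=15, phase=(2,3,1,8) → FL=S FR=S RL=S RR=S
cmd 2: advance +16 → t=31, phase=(2,3,1,8) → FL=S FR=S RL=S RR=S
cmd 3: advance +8 → t=39, phase=(10,11,9,0) → FL=S FR=S RL=S RR=S
cmd 4: advance +1 → t=40, phase=(11,12,10,1) → FL=S FR=W RL=S RR=S
cmd 5: advance +5 → t=45, phase=(0,1,15,6) → FL=S FR=S RL=W RR=S
cmd 6: advance +9 → t=54, phase=(9,10,8,15) → FL=S FR=S RL=S RR=W
cmd 7: advance +5 → t=59, phase=(14,15,13,4) → FL=W FR=W RL=W RR=S
cmd 8: advance +4 → t=63, phase=(2,3,1,8) → FL=S FR=S RL=S RR=S


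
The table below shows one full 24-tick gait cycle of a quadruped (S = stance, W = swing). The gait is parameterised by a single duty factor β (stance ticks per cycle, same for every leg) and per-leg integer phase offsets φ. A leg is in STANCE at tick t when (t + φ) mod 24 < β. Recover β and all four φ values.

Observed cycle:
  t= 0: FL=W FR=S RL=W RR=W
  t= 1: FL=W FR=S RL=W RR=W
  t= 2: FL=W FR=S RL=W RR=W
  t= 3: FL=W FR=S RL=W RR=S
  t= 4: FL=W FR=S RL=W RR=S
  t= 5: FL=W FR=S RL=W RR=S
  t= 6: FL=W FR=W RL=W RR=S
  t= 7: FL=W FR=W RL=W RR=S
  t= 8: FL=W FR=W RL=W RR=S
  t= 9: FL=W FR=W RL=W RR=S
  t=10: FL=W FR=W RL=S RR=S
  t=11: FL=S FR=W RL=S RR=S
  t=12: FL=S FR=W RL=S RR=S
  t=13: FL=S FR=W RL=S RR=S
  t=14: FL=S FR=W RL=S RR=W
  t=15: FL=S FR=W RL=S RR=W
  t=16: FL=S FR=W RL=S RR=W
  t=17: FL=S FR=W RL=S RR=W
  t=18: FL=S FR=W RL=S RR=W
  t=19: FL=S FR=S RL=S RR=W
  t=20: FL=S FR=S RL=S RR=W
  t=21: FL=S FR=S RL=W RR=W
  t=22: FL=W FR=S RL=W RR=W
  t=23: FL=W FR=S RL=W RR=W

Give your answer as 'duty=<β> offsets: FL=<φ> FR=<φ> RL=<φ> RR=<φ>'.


duty β = stance ticks per leg = 11
FL: stance ticks = 11; W→S at t=11 → φ=13
FR: stance ticks = 11; W→S at t=19 → φ=5
RL: stance ticks = 11; W→S at t=10 → φ=14
RR: stance ticks = 11; W→S at t=3 → φ=21

duty=11 offsets: FL=13 FR=5 RL=14 RR=21


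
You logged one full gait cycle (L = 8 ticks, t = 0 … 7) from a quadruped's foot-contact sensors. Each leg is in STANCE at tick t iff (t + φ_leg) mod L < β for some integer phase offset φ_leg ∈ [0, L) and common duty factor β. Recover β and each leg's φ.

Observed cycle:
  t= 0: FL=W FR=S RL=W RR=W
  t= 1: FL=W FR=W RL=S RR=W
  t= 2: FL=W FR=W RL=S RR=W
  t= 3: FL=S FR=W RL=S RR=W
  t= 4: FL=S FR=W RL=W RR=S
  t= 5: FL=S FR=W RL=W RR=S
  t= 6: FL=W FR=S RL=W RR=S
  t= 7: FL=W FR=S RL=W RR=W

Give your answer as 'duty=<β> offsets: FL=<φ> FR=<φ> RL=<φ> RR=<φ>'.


duty β = stance ticks per leg = 3
FL: stance ticks = 3; W→S at t=3 → φ=5
FR: stance ticks = 3; W→S at t=6 → φ=2
RL: stance ticks = 3; W→S at t=1 → φ=7
RR: stance ticks = 3; W→S at t=4 → φ=4

duty=3 offsets: FL=5 FR=2 RL=7 RR=4


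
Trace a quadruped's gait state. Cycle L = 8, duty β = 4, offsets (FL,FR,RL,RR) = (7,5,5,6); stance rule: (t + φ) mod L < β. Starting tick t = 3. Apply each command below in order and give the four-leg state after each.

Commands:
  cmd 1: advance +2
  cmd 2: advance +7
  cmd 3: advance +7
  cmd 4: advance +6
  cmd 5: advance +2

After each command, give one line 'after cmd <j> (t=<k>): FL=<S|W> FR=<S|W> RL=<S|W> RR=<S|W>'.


start t=3: FL=S FR=S RL=S RR=S
cmd 1: advance +2 → t=5, phase=(4,2,2,3) → FL=W FR=S RL=S RR=S
cmd 2: advance +7 → t=12, phase=(3,1,1,2) → FL=S FR=S RL=S RR=S
cmd 3: advance +7 → t=19, phase=(2,0,0,1) → FL=S FR=S RL=S RR=S
cmd 4: advance +6 → t=25, phase=(0,6,6,7) → FL=S FR=W RL=W RR=W
cmd 5: advance +2 → t=27, phase=(2,0,0,1) → FL=S FR=S RL=S RR=S

after cmd 1 (t=5): FL=W FR=S RL=S RR=S
after cmd 2 (t=12): FL=S FR=S RL=S RR=S
after cmd 3 (t=19): FL=S FR=S RL=S RR=S
after cmd 4 (t=25): FL=S FR=W RL=W RR=W
after cmd 5 (t=27): FL=S FR=S RL=S RR=S


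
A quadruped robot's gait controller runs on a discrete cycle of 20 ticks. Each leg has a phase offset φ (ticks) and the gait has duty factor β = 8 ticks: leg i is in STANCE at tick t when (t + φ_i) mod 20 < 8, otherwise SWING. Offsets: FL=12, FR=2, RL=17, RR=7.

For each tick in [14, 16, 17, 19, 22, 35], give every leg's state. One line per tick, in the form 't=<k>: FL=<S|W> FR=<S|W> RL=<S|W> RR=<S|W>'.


t=14: phase=(6,16,11,1) vs β=8 → FL=S FR=W RL=W RR=S
t=16: phase=(8,18,13,3) vs β=8 → FL=W FR=W RL=W RR=S
t=17: phase=(9,19,14,4) vs β=8 → FL=W FR=W RL=W RR=S
t=19: phase=(11,1,16,6) vs β=8 → FL=W FR=S RL=W RR=S
t=22: phase=(14,4,19,9) vs β=8 → FL=W FR=S RL=W RR=W
t=35: phase=(7,17,12,2) vs β=8 → FL=S FR=W RL=W RR=S

t=14: FL=S FR=W RL=W RR=S
t=16: FL=W FR=W RL=W RR=S
t=17: FL=W FR=W RL=W RR=S
t=19: FL=W FR=S RL=W RR=S
t=22: FL=W FR=S RL=W RR=W
t=35: FL=S FR=W RL=W RR=S


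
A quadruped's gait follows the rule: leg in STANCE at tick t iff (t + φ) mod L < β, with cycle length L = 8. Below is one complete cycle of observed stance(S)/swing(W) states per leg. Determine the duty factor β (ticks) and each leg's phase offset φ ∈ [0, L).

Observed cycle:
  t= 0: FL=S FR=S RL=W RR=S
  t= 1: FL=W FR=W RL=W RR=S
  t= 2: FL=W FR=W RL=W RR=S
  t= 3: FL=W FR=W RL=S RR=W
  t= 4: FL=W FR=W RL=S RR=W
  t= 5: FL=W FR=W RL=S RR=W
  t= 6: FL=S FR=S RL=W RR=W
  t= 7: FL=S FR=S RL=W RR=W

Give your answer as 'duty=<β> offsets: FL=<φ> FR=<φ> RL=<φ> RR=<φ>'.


duty β = stance ticks per leg = 3
FL: stance ticks = 3; W→S at t=6 → φ=2
FR: stance ticks = 3; W→S at t=6 → φ=2
RL: stance ticks = 3; W→S at t=3 → φ=5
RR: stance ticks = 3; W→S at t=0 → φ=0

duty=3 offsets: FL=2 FR=2 RL=5 RR=0


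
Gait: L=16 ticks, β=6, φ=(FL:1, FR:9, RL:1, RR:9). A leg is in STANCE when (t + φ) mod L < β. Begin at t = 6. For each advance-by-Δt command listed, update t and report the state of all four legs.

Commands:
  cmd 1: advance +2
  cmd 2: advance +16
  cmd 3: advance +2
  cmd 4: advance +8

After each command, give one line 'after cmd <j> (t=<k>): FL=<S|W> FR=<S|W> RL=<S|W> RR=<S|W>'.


after cmd 1 (t=8): FL=W FR=S RL=W RR=S
after cmd 2 (t=24): FL=W FR=S RL=W RR=S
after cmd 3 (t=26): FL=W FR=S RL=W RR=S
after cmd 4 (t=34): FL=S FR=W RL=S RR=W

start t=6: FL=W FR=W RL=W RR=W
cmd 1: advance +2 → t=8, phase=(9,1,9,1) → FL=W FR=S RL=W RR=S
cmd 2: advance +16 → t=24, phase=(9,1,9,1) → FL=W FR=S RL=W RR=S
cmd 3: advance +2 → t=26, phase=(11,3,11,3) → FL=W FR=S RL=W RR=S
cmd 4: advance +8 → t=34, phase=(3,11,3,11) → FL=S FR=W RL=S RR=W


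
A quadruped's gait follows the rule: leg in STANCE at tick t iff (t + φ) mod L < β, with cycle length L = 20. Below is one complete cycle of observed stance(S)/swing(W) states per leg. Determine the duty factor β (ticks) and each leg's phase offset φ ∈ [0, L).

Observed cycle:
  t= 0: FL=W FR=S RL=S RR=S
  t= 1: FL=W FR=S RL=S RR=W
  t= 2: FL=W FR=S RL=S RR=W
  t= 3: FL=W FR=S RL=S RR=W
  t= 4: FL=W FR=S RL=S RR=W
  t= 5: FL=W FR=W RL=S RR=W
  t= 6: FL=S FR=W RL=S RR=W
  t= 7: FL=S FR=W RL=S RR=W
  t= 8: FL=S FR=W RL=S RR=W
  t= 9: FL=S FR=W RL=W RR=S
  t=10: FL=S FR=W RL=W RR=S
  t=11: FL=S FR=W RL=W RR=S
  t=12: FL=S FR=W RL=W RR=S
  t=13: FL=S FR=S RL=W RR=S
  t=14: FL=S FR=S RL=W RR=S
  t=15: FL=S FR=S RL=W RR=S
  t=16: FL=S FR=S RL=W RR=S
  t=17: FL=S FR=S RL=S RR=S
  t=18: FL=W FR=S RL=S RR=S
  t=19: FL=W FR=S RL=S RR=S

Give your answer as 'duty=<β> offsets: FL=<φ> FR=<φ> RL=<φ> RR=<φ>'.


duty=12 offsets: FL=14 FR=7 RL=3 RR=11

duty β = stance ticks per leg = 12
FL: stance ticks = 12; W→S at t=6 → φ=14
FR: stance ticks = 12; W→S at t=13 → φ=7
RL: stance ticks = 12; W→S at t=17 → φ=3
RR: stance ticks = 12; W→S at t=9 → φ=11


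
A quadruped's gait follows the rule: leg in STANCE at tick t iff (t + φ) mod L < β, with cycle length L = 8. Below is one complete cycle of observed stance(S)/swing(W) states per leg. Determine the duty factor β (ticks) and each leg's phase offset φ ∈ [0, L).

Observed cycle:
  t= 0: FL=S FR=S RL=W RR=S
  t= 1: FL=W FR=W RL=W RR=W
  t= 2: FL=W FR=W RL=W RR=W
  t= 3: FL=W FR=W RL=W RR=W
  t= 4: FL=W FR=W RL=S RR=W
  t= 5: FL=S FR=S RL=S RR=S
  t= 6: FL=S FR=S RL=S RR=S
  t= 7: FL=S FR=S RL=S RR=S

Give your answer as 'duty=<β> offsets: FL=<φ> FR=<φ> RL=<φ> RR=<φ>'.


duty β = stance ticks per leg = 4
FL: stance ticks = 4; W→S at t=5 → φ=3
FR: stance ticks = 4; W→S at t=5 → φ=3
RL: stance ticks = 4; W→S at t=4 → φ=4
RR: stance ticks = 4; W→S at t=5 → φ=3

duty=4 offsets: FL=3 FR=3 RL=4 RR=3


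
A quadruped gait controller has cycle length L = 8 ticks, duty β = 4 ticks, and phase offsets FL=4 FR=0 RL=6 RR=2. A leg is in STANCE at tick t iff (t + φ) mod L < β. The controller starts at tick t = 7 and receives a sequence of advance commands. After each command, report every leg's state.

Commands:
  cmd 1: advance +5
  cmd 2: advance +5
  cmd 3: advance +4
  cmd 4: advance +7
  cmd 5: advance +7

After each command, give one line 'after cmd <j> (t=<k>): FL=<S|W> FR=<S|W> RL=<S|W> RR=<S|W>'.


after cmd 1 (t=12): FL=S FR=W RL=S RR=W
after cmd 2 (t=17): FL=W FR=S RL=W RR=S
after cmd 3 (t=21): FL=S FR=W RL=S RR=W
after cmd 4 (t=28): FL=S FR=W RL=S RR=W
after cmd 5 (t=35): FL=W FR=S RL=S RR=W

start t=7: FL=S FR=W RL=W RR=S
cmd 1: advance +5 → t=12, phase=(0,4,2,6) → FL=S FR=W RL=S RR=W
cmd 2: advance +5 → t=17, phase=(5,1,7,3) → FL=W FR=S RL=W RR=S
cmd 3: advance +4 → t=21, phase=(1,5,3,7) → FL=S FR=W RL=S RR=W
cmd 4: advance +7 → t=28, phase=(0,4,2,6) → FL=S FR=W RL=S RR=W
cmd 5: advance +7 → t=35, phase=(7,3,1,5) → FL=W FR=S RL=S RR=W


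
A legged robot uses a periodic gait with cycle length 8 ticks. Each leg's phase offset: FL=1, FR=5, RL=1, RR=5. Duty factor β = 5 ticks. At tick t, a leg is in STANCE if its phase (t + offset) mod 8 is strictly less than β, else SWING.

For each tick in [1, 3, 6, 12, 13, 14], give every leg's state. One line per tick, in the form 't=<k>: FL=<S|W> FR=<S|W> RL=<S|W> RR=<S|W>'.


t=1: FL=S FR=W RL=S RR=W
t=3: FL=S FR=S RL=S RR=S
t=6: FL=W FR=S RL=W RR=S
t=12: FL=W FR=S RL=W RR=S
t=13: FL=W FR=S RL=W RR=S
t=14: FL=W FR=S RL=W RR=S

t=1: phase=(2,6,2,6) vs β=5 → FL=S FR=W RL=S RR=W
t=3: phase=(4,0,4,0) vs β=5 → FL=S FR=S RL=S RR=S
t=6: phase=(7,3,7,3) vs β=5 → FL=W FR=S RL=W RR=S
t=12: phase=(5,1,5,1) vs β=5 → FL=W FR=S RL=W RR=S
t=13: phase=(6,2,6,2) vs β=5 → FL=W FR=S RL=W RR=S
t=14: phase=(7,3,7,3) vs β=5 → FL=W FR=S RL=W RR=S


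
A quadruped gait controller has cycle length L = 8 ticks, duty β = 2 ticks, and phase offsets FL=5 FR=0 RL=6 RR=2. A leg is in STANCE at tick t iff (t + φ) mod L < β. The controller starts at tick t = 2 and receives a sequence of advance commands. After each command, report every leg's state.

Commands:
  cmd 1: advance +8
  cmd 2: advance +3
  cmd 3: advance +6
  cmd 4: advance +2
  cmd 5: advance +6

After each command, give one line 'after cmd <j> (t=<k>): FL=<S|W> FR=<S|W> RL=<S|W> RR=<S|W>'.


start t=2: FL=W FR=W RL=S RR=W
cmd 1: advance +8 → t=10, phase=(7,2,0,4) → FL=W FR=W RL=S RR=W
cmd 2: advance +3 → t=13, phase=(2,5,3,7) → FL=W FR=W RL=W RR=W
cmd 3: advance +6 → t=19, phase=(0,3,1,5) → FL=S FR=W RL=S RR=W
cmd 4: advance +2 → t=21, phase=(2,5,3,7) → FL=W FR=W RL=W RR=W
cmd 5: advance +6 → t=27, phase=(0,3,1,5) → FL=S FR=W RL=S RR=W

after cmd 1 (t=10): FL=W FR=W RL=S RR=W
after cmd 2 (t=13): FL=W FR=W RL=W RR=W
after cmd 3 (t=19): FL=S FR=W RL=S RR=W
after cmd 4 (t=21): FL=W FR=W RL=W RR=W
after cmd 5 (t=27): FL=S FR=W RL=S RR=W


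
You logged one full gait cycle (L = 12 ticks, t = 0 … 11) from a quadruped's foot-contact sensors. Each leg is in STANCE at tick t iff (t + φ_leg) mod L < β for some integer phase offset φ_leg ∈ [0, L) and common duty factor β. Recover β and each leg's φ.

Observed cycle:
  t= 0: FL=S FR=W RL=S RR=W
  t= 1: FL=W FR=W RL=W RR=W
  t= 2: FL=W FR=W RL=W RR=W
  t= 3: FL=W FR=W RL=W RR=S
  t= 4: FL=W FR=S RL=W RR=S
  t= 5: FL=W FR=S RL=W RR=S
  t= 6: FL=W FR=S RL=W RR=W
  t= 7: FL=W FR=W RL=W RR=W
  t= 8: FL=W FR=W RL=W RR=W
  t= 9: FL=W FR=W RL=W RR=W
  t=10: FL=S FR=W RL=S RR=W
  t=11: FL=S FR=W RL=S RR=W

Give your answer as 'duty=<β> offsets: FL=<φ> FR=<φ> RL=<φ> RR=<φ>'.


duty=3 offsets: FL=2 FR=8 RL=2 RR=9

duty β = stance ticks per leg = 3
FL: stance ticks = 3; W→S at t=10 → φ=2
FR: stance ticks = 3; W→S at t=4 → φ=8
RL: stance ticks = 3; W→S at t=10 → φ=2
RR: stance ticks = 3; W→S at t=3 → φ=9


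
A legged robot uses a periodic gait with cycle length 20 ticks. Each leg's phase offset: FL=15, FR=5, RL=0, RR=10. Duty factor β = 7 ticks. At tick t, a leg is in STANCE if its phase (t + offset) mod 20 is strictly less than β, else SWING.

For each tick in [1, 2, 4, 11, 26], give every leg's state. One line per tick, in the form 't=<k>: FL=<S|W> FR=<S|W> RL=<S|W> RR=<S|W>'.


t=1: FL=W FR=S RL=S RR=W
t=2: FL=W FR=W RL=S RR=W
t=4: FL=W FR=W RL=S RR=W
t=11: FL=S FR=W RL=W RR=S
t=26: FL=S FR=W RL=S RR=W

t=1: phase=(16,6,1,11) vs β=7 → FL=W FR=S RL=S RR=W
t=2: phase=(17,7,2,12) vs β=7 → FL=W FR=W RL=S RR=W
t=4: phase=(19,9,4,14) vs β=7 → FL=W FR=W RL=S RR=W
t=11: phase=(6,16,11,1) vs β=7 → FL=S FR=W RL=W RR=S
t=26: phase=(1,11,6,16) vs β=7 → FL=S FR=W RL=S RR=W


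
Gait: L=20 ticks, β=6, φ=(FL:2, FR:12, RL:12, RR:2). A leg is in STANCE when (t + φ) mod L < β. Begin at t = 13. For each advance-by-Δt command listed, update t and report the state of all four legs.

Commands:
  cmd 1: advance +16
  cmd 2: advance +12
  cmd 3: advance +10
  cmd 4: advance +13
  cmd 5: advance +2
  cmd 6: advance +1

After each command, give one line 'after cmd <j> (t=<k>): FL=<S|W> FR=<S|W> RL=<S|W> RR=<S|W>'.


start t=13: FL=W FR=S RL=S RR=W
cmd 1: advance +16 → t=29, phase=(11,1,1,11) → FL=W FR=S RL=S RR=W
cmd 2: advance +12 → t=41, phase=(3,13,13,3) → FL=S FR=W RL=W RR=S
cmd 3: advance +10 → t=51, phase=(13,3,3,13) → FL=W FR=S RL=S RR=W
cmd 4: advance +13 → t=64, phase=(6,16,16,6) → FL=W FR=W RL=W RR=W
cmd 5: advance +2 → t=66, phase=(8,18,18,8) → FL=W FR=W RL=W RR=W
cmd 6: advance +1 → t=67, phase=(9,19,19,9) → FL=W FR=W RL=W RR=W

after cmd 1 (t=29): FL=W FR=S RL=S RR=W
after cmd 2 (t=41): FL=S FR=W RL=W RR=S
after cmd 3 (t=51): FL=W FR=S RL=S RR=W
after cmd 4 (t=64): FL=W FR=W RL=W RR=W
after cmd 5 (t=66): FL=W FR=W RL=W RR=W
after cmd 6 (t=67): FL=W FR=W RL=W RR=W


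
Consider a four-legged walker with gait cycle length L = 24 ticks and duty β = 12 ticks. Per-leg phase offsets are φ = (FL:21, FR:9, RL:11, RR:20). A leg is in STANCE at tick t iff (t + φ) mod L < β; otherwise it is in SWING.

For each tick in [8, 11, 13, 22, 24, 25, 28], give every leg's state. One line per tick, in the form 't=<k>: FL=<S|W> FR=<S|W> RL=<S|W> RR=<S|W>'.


t=8: phase=(5,17,19,4) vs β=12 → FL=S FR=W RL=W RR=S
t=11: phase=(8,20,22,7) vs β=12 → FL=S FR=W RL=W RR=S
t=13: phase=(10,22,0,9) vs β=12 → FL=S FR=W RL=S RR=S
t=22: phase=(19,7,9,18) vs β=12 → FL=W FR=S RL=S RR=W
t=24: phase=(21,9,11,20) vs β=12 → FL=W FR=S RL=S RR=W
t=25: phase=(22,10,12,21) vs β=12 → FL=W FR=S RL=W RR=W
t=28: phase=(1,13,15,0) vs β=12 → FL=S FR=W RL=W RR=S

t=8: FL=S FR=W RL=W RR=S
t=11: FL=S FR=W RL=W RR=S
t=13: FL=S FR=W RL=S RR=S
t=22: FL=W FR=S RL=S RR=W
t=24: FL=W FR=S RL=S RR=W
t=25: FL=W FR=S RL=W RR=W
t=28: FL=S FR=W RL=W RR=S


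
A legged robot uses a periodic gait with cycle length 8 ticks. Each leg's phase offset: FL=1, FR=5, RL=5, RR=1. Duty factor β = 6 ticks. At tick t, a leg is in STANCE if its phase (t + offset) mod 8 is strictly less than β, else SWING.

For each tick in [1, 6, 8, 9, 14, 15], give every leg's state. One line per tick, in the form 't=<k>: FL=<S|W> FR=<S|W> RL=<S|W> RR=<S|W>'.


t=1: FL=S FR=W RL=W RR=S
t=6: FL=W FR=S RL=S RR=W
t=8: FL=S FR=S RL=S RR=S
t=9: FL=S FR=W RL=W RR=S
t=14: FL=W FR=S RL=S RR=W
t=15: FL=S FR=S RL=S RR=S

t=1: phase=(2,6,6,2) vs β=6 → FL=S FR=W RL=W RR=S
t=6: phase=(7,3,3,7) vs β=6 → FL=W FR=S RL=S RR=W
t=8: phase=(1,5,5,1) vs β=6 → FL=S FR=S RL=S RR=S
t=9: phase=(2,6,6,2) vs β=6 → FL=S FR=W RL=W RR=S
t=14: phase=(7,3,3,7) vs β=6 → FL=W FR=S RL=S RR=W
t=15: phase=(0,4,4,0) vs β=6 → FL=S FR=S RL=S RR=S


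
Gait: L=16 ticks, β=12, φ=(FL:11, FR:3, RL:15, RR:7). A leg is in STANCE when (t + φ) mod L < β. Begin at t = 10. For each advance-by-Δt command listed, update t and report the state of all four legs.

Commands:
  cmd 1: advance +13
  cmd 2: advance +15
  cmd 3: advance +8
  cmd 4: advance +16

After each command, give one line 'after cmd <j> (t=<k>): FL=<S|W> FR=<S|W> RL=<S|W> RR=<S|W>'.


after cmd 1 (t=23): FL=S FR=S RL=S RR=W
after cmd 2 (t=38): FL=S FR=S RL=S RR=W
after cmd 3 (t=46): FL=S FR=S RL=W RR=S
after cmd 4 (t=62): FL=S FR=S RL=W RR=S

start t=10: FL=S FR=W RL=S RR=S
cmd 1: advance +13 → t=23, phase=(2,10,6,14) → FL=S FR=S RL=S RR=W
cmd 2: advance +15 → t=38, phase=(1,9,5,13) → FL=S FR=S RL=S RR=W
cmd 3: advance +8 → t=46, phase=(9,1,13,5) → FL=S FR=S RL=W RR=S
cmd 4: advance +16 → t=62, phase=(9,1,13,5) → FL=S FR=S RL=W RR=S


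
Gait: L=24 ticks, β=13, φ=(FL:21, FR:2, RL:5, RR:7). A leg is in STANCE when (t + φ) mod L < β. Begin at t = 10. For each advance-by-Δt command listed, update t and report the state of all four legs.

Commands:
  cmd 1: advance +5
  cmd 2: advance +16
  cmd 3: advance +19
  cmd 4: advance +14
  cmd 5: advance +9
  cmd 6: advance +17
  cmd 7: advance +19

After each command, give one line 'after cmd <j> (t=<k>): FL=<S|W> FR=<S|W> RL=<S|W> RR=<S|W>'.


start t=10: FL=S FR=S RL=W RR=W
cmd 1: advance +5 → t=15, phase=(12,17,20,22) → FL=S FR=W RL=W RR=W
cmd 2: advance +16 → t=31, phase=(4,9,12,14) → FL=S FR=S RL=S RR=W
cmd 3: advance +19 → t=50, phase=(23,4,7,9) → FL=W FR=S RL=S RR=S
cmd 4: advance +14 → t=64, phase=(13,18,21,23) → FL=W FR=W RL=W RR=W
cmd 5: advance +9 → t=73, phase=(22,3,6,8) → FL=W FR=S RL=S RR=S
cmd 6: advance +17 → t=90, phase=(15,20,23,1) → FL=W FR=W RL=W RR=S
cmd 7: advance +19 → t=109, phase=(10,15,18,20) → FL=S FR=W RL=W RR=W

after cmd 1 (t=15): FL=S FR=W RL=W RR=W
after cmd 2 (t=31): FL=S FR=S RL=S RR=W
after cmd 3 (t=50): FL=W FR=S RL=S RR=S
after cmd 4 (t=64): FL=W FR=W RL=W RR=W
after cmd 5 (t=73): FL=W FR=S RL=S RR=S
after cmd 6 (t=90): FL=W FR=W RL=W RR=S
after cmd 7 (t=109): FL=S FR=W RL=W RR=W


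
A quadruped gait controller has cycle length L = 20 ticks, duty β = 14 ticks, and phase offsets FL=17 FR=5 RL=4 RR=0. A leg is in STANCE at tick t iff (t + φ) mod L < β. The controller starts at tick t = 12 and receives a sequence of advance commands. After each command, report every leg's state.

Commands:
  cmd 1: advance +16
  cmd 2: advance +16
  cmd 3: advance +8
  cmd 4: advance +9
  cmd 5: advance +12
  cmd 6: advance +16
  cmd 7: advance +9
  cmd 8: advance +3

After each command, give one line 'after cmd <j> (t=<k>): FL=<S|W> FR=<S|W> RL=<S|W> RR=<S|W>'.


after cmd 1 (t=28): FL=S FR=S RL=S RR=S
after cmd 2 (t=44): FL=S FR=S RL=S RR=S
after cmd 3 (t=52): FL=S FR=W RL=W RR=S
after cmd 4 (t=61): FL=W FR=S RL=S RR=S
after cmd 5 (t=73): FL=S FR=W RL=W RR=S
after cmd 6 (t=89): FL=S FR=W RL=S RR=S
after cmd 7 (t=98): FL=W FR=S RL=S RR=W
after cmd 8 (t=101): FL=W FR=S RL=S RR=S

start t=12: FL=S FR=W RL=W RR=S
cmd 1: advance +16 → t=28, phase=(5,13,12,8) → FL=S FR=S RL=S RR=S
cmd 2: advance +16 → t=44, phase=(1,9,8,4) → FL=S FR=S RL=S RR=S
cmd 3: advance +8 → t=52, phase=(9,17,16,12) → FL=S FR=W RL=W RR=S
cmd 4: advance +9 → t=61, phase=(18,6,5,1) → FL=W FR=S RL=S RR=S
cmd 5: advance +12 → t=73, phase=(10,18,17,13) → FL=S FR=W RL=W RR=S
cmd 6: advance +16 → t=89, phase=(6,14,13,9) → FL=S FR=W RL=S RR=S
cmd 7: advance +9 → t=98, phase=(15,3,2,18) → FL=W FR=S RL=S RR=W
cmd 8: advance +3 → t=101, phase=(18,6,5,1) → FL=W FR=S RL=S RR=S


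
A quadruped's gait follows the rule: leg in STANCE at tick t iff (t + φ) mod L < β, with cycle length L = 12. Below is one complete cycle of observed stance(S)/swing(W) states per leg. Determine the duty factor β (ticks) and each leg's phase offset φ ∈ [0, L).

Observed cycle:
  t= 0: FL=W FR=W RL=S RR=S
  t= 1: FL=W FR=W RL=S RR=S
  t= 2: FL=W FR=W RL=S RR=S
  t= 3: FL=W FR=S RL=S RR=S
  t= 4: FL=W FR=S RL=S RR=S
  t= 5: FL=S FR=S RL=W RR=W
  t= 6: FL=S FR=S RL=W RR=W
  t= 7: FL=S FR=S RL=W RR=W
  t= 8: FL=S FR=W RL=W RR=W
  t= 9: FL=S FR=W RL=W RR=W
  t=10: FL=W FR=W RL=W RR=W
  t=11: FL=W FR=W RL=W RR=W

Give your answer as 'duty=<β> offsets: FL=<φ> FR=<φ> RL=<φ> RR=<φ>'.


duty β = stance ticks per leg = 5
FL: stance ticks = 5; W→S at t=5 → φ=7
FR: stance ticks = 5; W→S at t=3 → φ=9
RL: stance ticks = 5; W→S at t=0 → φ=0
RR: stance ticks = 5; W→S at t=0 → φ=0

duty=5 offsets: FL=7 FR=9 RL=0 RR=0


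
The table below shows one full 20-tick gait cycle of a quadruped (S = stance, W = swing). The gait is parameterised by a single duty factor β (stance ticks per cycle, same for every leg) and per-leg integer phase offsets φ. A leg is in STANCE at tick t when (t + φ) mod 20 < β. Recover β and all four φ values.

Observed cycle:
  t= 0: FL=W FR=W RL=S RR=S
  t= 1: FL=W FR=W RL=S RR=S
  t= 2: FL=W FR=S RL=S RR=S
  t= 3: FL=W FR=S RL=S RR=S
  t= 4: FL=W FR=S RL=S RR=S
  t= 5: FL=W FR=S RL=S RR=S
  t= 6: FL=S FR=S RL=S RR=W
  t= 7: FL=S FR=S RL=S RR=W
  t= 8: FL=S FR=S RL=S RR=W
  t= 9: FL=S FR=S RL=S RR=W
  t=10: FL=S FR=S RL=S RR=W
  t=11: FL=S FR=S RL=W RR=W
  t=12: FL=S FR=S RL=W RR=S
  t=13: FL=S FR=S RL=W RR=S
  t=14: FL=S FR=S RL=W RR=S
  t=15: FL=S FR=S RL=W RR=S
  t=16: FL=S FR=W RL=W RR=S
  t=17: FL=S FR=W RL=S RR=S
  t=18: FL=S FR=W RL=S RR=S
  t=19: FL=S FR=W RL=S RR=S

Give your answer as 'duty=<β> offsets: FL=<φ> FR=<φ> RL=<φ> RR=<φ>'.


duty=14 offsets: FL=14 FR=18 RL=3 RR=8

duty β = stance ticks per leg = 14
FL: stance ticks = 14; W→S at t=6 → φ=14
FR: stance ticks = 14; W→S at t=2 → φ=18
RL: stance ticks = 14; W→S at t=17 → φ=3
RR: stance ticks = 14; W→S at t=12 → φ=8
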